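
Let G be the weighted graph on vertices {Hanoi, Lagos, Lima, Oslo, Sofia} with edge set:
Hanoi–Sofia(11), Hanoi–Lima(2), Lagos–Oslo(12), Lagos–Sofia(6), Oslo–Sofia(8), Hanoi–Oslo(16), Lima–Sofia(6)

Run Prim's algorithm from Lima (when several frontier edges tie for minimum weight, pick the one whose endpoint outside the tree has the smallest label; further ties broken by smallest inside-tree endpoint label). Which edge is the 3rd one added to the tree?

Grow the tree from Lima using Prim:
Step 1: frontier [Hanoi–Lima 2, Lima–Sofia 6] → take Hanoi–Lima (2); add Hanoi.
Step 2: frontier [Hanoi–Sofia 11, Hanoi–Oslo 16, Lima–Sofia 6] → take Lima–Sofia (6); add Sofia.
Step 3: frontier [Hanoi–Oslo 16, Lagos–Sofia 6, Oslo–Sofia 8] → take Lagos–Sofia (6); add Lagos.
Step 4: frontier [Hanoi–Oslo 16, Lagos–Oslo 12, Oslo–Sofia 8] → take Oslo–Sofia (8); add Oslo.
The 3rd edge added is Lagos–Sofia.

Lagos-Sofia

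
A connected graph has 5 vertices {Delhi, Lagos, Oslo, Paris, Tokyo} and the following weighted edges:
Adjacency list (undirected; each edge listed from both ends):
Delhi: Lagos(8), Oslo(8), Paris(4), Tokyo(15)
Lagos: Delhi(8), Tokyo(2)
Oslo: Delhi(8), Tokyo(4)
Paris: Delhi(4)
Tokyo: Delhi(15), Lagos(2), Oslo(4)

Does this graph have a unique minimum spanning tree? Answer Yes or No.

Kruskal: consider edges lightest-first.
Lagos—Tokyo (2): add. Components now {Lagos,Tokyo} {Delhi} {Paris} {Oslo}
Delhi—Paris (4): add. Components now {Lagos,Tokyo} {Delhi,Paris} {Oslo}
Oslo—Tokyo (4): add. Components now {Lagos,Oslo,Tokyo} {Delhi,Paris}
Delhi—Lagos (8): add. Components now {Delhi,Lagos,Oslo,Paris,Tokyo}
Non-tree edge Delhi—Oslo has weight 8, equal to the heaviest edge on its tree cycle — swapping gives another MST of the same weight. Not unique.

No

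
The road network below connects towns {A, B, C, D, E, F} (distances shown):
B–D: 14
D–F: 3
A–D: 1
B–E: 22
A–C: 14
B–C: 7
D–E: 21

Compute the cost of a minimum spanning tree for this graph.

Kruskal's algorithm — process edges by increasing weight (ties by edge label):
A–D (1): add — endpoints in different components.
D–F (3): add — endpoints in different components.
B–C (7): add — endpoints in different components.
A–C (14): add — endpoints in different components.
B–D (14): skip — B and D already connected.
D–E (21): add — endpoints in different components.
MST edges: A–D, D–F, B–C, A–C, D–E; total weight 1+3+7+14+21 = 46.

46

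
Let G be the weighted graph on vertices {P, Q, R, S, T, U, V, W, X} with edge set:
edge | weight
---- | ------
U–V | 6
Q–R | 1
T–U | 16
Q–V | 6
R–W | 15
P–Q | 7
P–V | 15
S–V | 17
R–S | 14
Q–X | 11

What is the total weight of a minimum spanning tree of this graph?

Sort edges by weight, then run Kruskal:
Q–R (1): add — endpoints in different components.
Q–V (6): add — endpoints in different components.
U–V (6): add — endpoints in different components.
P–Q (7): add — endpoints in different components.
Q–X (11): add — endpoints in different components.
R–S (14): add — endpoints in different components.
P–V (15): skip — V and P already connected.
R–W (15): add — endpoints in different components.
T–U (16): add — endpoints in different components.
MST edges: Q–R, Q–V, U–V, P–Q, Q–X, R–S, R–W, T–U; total weight 1+6+6+7+11+14+15+16 = 76.

76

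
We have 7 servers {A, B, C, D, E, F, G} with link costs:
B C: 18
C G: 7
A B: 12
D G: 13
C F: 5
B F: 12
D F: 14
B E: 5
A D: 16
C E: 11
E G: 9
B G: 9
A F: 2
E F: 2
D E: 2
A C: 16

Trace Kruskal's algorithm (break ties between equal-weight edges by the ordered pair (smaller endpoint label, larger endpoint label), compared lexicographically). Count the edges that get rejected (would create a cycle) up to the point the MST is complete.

Kruskal's algorithm — process edges by increasing weight (ties by edge label):
A F (2): add. Components now {A,F} {B} {C} {D} {E} {G}
D E (2): add. Components now {A,F} {B} {C} {D,E} {G}
E F (2): add. Components now {A,D,E,F} {B} {C} {G}
B E (5): add. Components now {A,B,D,E,F} {C} {G}
C F (5): add. Components now {A,B,C,D,E,F} {G}
C G (7): add. Components now {A,B,C,D,E,F,G}
Edges rejected before the tree was complete: 0.

0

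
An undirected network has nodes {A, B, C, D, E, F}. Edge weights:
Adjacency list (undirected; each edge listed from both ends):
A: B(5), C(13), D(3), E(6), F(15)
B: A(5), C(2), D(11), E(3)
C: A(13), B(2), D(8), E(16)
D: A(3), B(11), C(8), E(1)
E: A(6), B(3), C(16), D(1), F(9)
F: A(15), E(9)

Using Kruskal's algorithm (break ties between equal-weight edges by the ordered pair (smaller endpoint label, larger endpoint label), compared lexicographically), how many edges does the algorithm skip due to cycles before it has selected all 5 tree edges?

Sort edges by weight, then run Kruskal:
D E (1): add — endpoints in different components.
B C (2): add — endpoints in different components.
A D (3): add — endpoints in different components.
B E (3): add — endpoints in different components.
A B (5): skip — A and B already connected.
A E (6): skip — A and E already connected.
C D (8): skip — C and D already connected.
E F (9): add — endpoints in different components.
Edges rejected before the tree was complete: 3.

3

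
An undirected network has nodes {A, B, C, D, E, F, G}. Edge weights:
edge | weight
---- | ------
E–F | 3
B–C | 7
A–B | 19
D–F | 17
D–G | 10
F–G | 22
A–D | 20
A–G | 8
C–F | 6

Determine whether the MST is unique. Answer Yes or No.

Sort edges by weight, then run Kruskal:
E–F (3): add — endpoints in different components.
C–F (6): add — endpoints in different components.
B–C (7): add — endpoints in different components.
A–G (8): add — endpoints in different components.
D–G (10): add — endpoints in different components.
D–F (17): add — endpoints in different components.
Every non-tree edge has weight strictly greater than the heaviest edge on the tree path between its endpoints, so the MST is unique.

Yes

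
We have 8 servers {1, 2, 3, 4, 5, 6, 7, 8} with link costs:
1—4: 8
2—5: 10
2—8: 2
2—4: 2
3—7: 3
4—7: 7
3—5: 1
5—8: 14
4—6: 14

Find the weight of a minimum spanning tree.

37

Kruskal's algorithm — process edges by increasing weight (ties by edge label):
3—5 (1): add — endpoints in different components.
2—4 (2): add — endpoints in different components.
2—8 (2): add — endpoints in different components.
3—7 (3): add — endpoints in different components.
4—7 (7): add — endpoints in different components.
1—4 (8): add — endpoints in different components.
2—5 (10): skip — 2 and 5 already connected.
4—6 (14): add — endpoints in different components.
MST edges: 3—5, 2—4, 2—8, 3—7, 4—7, 1—4, 4—6; total weight 1+2+2+3+7+8+14 = 37.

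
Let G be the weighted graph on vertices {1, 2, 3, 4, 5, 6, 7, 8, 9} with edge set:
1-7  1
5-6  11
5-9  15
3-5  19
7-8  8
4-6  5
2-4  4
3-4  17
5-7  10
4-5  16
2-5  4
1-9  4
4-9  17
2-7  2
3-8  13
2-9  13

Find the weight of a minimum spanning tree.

Kruskal's algorithm — process edges by increasing weight (ties by edge label):
1-7 (1): add — endpoints in different components.
2-7 (2): add — endpoints in different components.
1-9 (4): add — endpoints in different components.
2-4 (4): add — endpoints in different components.
2-5 (4): add — endpoints in different components.
4-6 (5): add — endpoints in different components.
7-8 (8): add — endpoints in different components.
5-7 (10): skip — 5 and 7 already connected.
5-6 (11): skip — 5 and 6 already connected.
2-9 (13): skip — 2 and 9 already connected.
3-8 (13): add — endpoints in different components.
MST edges: 1-7, 2-7, 1-9, 2-4, 2-5, 4-6, 7-8, 3-8; total weight 1+2+4+4+4+5+8+13 = 41.

41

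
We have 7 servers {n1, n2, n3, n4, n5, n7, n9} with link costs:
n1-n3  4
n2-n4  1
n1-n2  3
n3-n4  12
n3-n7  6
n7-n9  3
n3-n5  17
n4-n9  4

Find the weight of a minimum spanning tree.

32

Kruskal's algorithm — process edges by increasing weight (ties by edge label):
n2-n4 (1): add. Components now {n5} {n2,n4} {n1} {n3} {n7} {n9}
n1-n2 (3): add. Components now {n5} {n1,n2,n4} {n3} {n7} {n9}
n7-n9 (3): add. Components now {n5} {n1,n2,n4} {n3} {n7,n9}
n1-n3 (4): add. Components now {n5} {n1,n2,n3,n4} {n7,n9}
n4-n9 (4): add. Components now {n5} {n1,n2,n3,n4,n7,n9}
n3-n7 (6): skip — n3 and n7 already connected.
n3-n4 (12): skip — n4 and n3 already connected.
n3-n5 (17): add. Components now {n1,n2,n3,n4,n5,n7,n9}
MST edges: n2-n4, n1-n2, n7-n9, n1-n3, n4-n9, n3-n5; total weight 1+3+3+4+4+17 = 32.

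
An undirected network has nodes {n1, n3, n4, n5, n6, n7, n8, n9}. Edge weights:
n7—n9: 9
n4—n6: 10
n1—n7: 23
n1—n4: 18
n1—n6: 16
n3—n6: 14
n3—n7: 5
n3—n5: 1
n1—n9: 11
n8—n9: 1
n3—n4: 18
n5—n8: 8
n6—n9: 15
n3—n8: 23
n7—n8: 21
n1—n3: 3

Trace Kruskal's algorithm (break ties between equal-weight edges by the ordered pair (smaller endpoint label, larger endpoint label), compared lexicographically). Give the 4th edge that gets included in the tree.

Sort edges by weight, then run Kruskal:
n3—n5 (1): add — endpoints in different components.
n8—n9 (1): add — endpoints in different components.
n1—n3 (3): add — endpoints in different components.
n3—n7 (5): add — endpoints in different components.
n5—n8 (8): add — endpoints in different components.
n7—n9 (9): skip — n7 and n9 already connected.
n4—n6 (10): add — endpoints in different components.
n1—n9 (11): skip — n1 and n9 already connected.
n3—n6 (14): add — endpoints in different components.
The 4th edge added is n3—n7.

n3-n7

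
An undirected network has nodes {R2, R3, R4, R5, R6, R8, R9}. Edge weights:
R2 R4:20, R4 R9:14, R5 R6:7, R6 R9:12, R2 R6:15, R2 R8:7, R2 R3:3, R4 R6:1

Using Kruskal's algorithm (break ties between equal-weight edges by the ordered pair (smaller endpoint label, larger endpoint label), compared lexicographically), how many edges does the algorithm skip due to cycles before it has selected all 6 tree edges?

1

Sort edges by weight, then run Kruskal:
R4 R6 (1): add — endpoints in different components.
R2 R3 (3): add — endpoints in different components.
R2 R8 (7): add — endpoints in different components.
R5 R6 (7): add — endpoints in different components.
R6 R9 (12): add — endpoints in different components.
R4 R9 (14): skip — R4 and R9 already connected.
R2 R6 (15): add — endpoints in different components.
Edges rejected before the tree was complete: 1.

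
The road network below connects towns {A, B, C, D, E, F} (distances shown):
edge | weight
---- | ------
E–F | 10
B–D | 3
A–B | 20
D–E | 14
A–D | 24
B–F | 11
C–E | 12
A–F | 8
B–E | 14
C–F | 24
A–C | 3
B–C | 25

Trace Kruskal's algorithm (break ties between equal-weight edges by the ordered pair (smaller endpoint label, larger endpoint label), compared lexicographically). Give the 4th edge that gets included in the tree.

E-F

Kruskal: consider edges lightest-first.
A–C (3): add — endpoints in different components.
B–D (3): add — endpoints in different components.
A–F (8): add — endpoints in different components.
E–F (10): add — endpoints in different components.
B–F (11): add — endpoints in different components.
The 4th edge added is E–F.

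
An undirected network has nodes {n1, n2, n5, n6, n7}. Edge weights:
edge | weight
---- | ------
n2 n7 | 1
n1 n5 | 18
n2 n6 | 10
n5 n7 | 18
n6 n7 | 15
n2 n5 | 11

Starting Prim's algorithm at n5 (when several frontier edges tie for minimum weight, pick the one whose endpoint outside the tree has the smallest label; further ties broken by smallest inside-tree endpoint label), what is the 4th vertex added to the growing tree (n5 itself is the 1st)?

n6

Prim, starting at n5.
Step 1: cheapest edge leaving the tree is n2 n5 (11); add n2.
Step 2: cheapest edge leaving the tree is n2 n7 (1); add n7.
Step 3: cheapest edge leaving the tree is n2 n6 (10); add n6.
Step 4: cheapest edge leaving the tree is n1 n5 (18); add n1.
Vertex order: n5, n2, n7, n6, n1. The 4th vertex is n6.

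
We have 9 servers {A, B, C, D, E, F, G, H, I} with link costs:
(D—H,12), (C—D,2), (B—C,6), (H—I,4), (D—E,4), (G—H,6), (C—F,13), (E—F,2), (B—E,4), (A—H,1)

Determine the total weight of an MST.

35

Kruskal's algorithm — process edges by increasing weight (ties by edge label):
A—H (1): add — endpoints in different components.
C—D (2): add — endpoints in different components.
E—F (2): add — endpoints in different components.
B—E (4): add — endpoints in different components.
D—E (4): add — endpoints in different components.
H—I (4): add — endpoints in different components.
B—C (6): skip — B and C already connected.
G—H (6): add — endpoints in different components.
D—H (12): add — endpoints in different components.
MST edges: A—H, C—D, E—F, B—E, D—E, H—I, G—H, D—H; total weight 1+2+2+4+4+4+6+12 = 35.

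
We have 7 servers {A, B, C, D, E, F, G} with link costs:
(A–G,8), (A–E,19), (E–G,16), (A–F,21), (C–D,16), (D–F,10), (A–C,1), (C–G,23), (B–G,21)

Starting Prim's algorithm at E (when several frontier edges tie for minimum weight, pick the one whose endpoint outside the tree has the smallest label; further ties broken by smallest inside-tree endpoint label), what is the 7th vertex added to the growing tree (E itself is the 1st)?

Prim's algorithm from E:
Step 1: frontier [E–G 16, A–E 19] → take E–G (16); add G.
Step 2: frontier [A–E 19, A–G 8, B–G 21, C–G 23] → take A–G (8); add A.
Step 3: frontier [A–C 1, A–F 21, B–G 21, C–G 23] → take A–C (1); add C.
Step 4: frontier [A–F 21, C–D 16, B–G 21] → take C–D (16); add D.
Step 5: frontier [A–F 21, D–F 10, B–G 21] → take D–F (10); add F.
Step 6: frontier [B–G 21] → take B–G (21); add B.
Vertex order: E, G, A, C, D, F, B. The 7th vertex is B.

B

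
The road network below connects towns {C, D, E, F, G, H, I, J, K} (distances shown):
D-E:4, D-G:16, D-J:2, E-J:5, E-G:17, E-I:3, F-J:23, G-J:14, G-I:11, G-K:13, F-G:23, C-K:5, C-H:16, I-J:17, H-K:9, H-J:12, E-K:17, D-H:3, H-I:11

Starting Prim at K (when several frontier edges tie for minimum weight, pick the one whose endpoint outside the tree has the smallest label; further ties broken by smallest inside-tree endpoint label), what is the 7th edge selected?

G-I

Prim, starting at K.
Step 1: cheapest edge leaving the tree is C-K (5); add C.
Step 2: cheapest edge leaving the tree is H-K (9); add H.
Step 3: cheapest edge leaving the tree is D-H (3); add D.
Step 4: cheapest edge leaving the tree is D-J (2); add J.
Step 5: cheapest edge leaving the tree is D-E (4); add E.
Step 6: cheapest edge leaving the tree is E-I (3); add I.
Step 7: cheapest edge leaving the tree is G-I (11); add G.
Step 8: cheapest edge leaving the tree is F-G (23); add F.
The 7th edge added is G-I.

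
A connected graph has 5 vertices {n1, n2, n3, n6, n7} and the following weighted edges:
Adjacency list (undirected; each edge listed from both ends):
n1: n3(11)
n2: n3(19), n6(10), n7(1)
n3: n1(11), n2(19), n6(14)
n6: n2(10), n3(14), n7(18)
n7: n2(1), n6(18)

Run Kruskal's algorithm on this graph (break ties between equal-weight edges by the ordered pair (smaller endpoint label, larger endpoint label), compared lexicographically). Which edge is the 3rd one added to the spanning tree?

n1-n3

Sort edges by weight, then run Kruskal:
n2—n7 (1): add. Components now {n1} {n6} {n3} {n2,n7}
n2—n6 (10): add. Components now {n1} {n2,n6,n7} {n3}
n1—n3 (11): add. Components now {n1,n3} {n2,n6,n7}
n3—n6 (14): add. Components now {n1,n2,n3,n6,n7}
The 3rd edge added is n1—n3.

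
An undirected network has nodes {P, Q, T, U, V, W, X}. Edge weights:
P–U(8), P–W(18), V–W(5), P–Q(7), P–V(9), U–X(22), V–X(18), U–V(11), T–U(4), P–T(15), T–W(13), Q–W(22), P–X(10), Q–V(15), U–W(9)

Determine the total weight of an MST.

43

Prim, starting at U.
Step 1: cheapest edge leaving the tree is T–U (4); add T.
Step 2: cheapest edge leaving the tree is P–U (8); add P.
Step 3: cheapest edge leaving the tree is P–Q (7); add Q.
Step 4: cheapest edge leaving the tree is P–V (9); add V.
Step 5: cheapest edge leaving the tree is V–W (5); add W.
Step 6: cheapest edge leaving the tree is P–X (10); add X.
MST edges: T–U, P–U, P–Q, P–V, V–W, P–X; total weight 4+8+7+9+5+10 = 43.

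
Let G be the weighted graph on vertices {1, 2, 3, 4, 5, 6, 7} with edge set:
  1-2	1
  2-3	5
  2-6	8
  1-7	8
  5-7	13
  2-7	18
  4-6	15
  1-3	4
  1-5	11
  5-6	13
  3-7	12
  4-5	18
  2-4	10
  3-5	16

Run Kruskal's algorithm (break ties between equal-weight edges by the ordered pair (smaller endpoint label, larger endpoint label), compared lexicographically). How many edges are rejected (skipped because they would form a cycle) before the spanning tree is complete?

Sort edges by weight, then run Kruskal:
1-2 (1): add — endpoints in different components.
1-3 (4): add — endpoints in different components.
2-3 (5): skip — 2 and 3 already connected.
1-7 (8): add — endpoints in different components.
2-6 (8): add — endpoints in different components.
2-4 (10): add — endpoints in different components.
1-5 (11): add — endpoints in different components.
Edges rejected before the tree was complete: 1.

1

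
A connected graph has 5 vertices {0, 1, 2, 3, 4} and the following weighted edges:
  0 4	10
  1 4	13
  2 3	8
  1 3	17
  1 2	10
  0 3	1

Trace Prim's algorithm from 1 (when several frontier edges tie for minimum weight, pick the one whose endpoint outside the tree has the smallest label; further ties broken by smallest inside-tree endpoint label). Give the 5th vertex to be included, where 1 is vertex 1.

4

Grow the tree from 1 using Prim:
Step 1: cheapest edge leaving the tree is 1 2 (10); add 2.
Step 2: cheapest edge leaving the tree is 2 3 (8); add 3.
Step 3: cheapest edge leaving the tree is 0 3 (1); add 0.
Step 4: cheapest edge leaving the tree is 0 4 (10); add 4.
Vertex order: 1, 2, 3, 0, 4. The 5th vertex is 4.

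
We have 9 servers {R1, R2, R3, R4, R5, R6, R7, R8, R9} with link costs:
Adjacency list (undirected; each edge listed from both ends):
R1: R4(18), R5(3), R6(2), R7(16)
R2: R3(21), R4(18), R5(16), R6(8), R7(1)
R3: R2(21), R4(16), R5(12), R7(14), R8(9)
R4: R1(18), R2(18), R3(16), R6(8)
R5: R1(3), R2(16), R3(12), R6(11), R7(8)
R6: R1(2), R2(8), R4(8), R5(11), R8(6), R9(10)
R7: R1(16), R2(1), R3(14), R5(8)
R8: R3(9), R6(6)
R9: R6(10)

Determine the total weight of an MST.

47

Sort edges by weight, then run Kruskal:
R2–R7 (1): add — endpoints in different components.
R1–R6 (2): add — endpoints in different components.
R1–R5 (3): add — endpoints in different components.
R6–R8 (6): add — endpoints in different components.
R2–R6 (8): add — endpoints in different components.
R4–R6 (8): add — endpoints in different components.
R5–R7 (8): skip — R5 and R7 already connected.
R3–R8 (9): add — endpoints in different components.
R6–R9 (10): add — endpoints in different components.
MST edges: R2–R7, R1–R6, R1–R5, R6–R8, R2–R6, R4–R6, R3–R8, R6–R9; total weight 1+2+3+6+8+8+9+10 = 47.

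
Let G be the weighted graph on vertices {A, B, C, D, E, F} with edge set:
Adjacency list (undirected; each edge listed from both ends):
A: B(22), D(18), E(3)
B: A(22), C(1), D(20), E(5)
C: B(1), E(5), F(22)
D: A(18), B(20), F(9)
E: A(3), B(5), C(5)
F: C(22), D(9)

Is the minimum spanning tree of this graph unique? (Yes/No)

Kruskal's algorithm — process edges by increasing weight (ties by edge label):
B—C (1): add — endpoints in different components.
A—E (3): add — endpoints in different components.
B—E (5): add — endpoints in different components.
C—E (5): skip — C and E already connected.
D—F (9): add — endpoints in different components.
A—D (18): add — endpoints in different components.
Non-tree edge C—E has weight 5, equal to the heaviest edge on its tree cycle — swapping gives another MST of the same weight. Not unique.

No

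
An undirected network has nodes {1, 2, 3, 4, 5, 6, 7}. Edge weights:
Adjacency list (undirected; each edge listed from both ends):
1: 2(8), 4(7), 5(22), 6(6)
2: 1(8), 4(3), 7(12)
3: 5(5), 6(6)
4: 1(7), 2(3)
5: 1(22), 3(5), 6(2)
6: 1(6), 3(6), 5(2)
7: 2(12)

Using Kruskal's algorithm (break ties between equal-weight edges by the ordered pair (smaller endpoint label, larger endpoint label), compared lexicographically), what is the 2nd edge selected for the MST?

2-4

Sort edges by weight, then run Kruskal:
5 6 (2): add — endpoints in different components.
2 4 (3): add — endpoints in different components.
3 5 (5): add — endpoints in different components.
1 6 (6): add — endpoints in different components.
3 6 (6): skip — 3 and 6 already connected.
1 4 (7): add — endpoints in different components.
1 2 (8): skip — 1 and 2 already connected.
2 7 (12): add — endpoints in different components.
The 2nd edge added is 2 4.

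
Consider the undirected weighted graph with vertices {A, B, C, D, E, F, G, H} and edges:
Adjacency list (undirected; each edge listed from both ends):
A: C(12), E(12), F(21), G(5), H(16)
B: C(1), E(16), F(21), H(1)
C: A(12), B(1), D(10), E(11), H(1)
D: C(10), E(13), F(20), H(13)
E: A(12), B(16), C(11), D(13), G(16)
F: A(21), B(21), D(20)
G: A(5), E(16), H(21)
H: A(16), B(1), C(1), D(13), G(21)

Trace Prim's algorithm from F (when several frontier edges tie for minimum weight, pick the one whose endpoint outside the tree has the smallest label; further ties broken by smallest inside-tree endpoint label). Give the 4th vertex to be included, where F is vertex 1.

Prim, starting at F.
Step 1: cheapest edge leaving the tree is D–F (20); add D.
Step 2: cheapest edge leaving the tree is C–D (10); add C.
Step 3: cheapest edge leaving the tree is B–C (1); add B.
Step 4: cheapest edge leaving the tree is B–H (1); add H.
Step 5: cheapest edge leaving the tree is C–E (11); add E.
Step 6: cheapest edge leaving the tree is A–C (12); add A.
Step 7: cheapest edge leaving the tree is A–G (5); add G.
Vertex order: F, D, C, B, H, E, A, G. The 4th vertex is B.

B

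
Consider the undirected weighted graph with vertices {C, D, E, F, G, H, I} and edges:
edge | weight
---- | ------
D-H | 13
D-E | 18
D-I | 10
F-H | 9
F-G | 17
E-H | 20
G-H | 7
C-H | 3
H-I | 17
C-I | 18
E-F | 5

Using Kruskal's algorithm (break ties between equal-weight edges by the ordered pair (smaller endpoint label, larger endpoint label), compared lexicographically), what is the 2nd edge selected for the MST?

E-F

Kruskal: consider edges lightest-first.
C-H (3): add. Components now {C,H} {D} {E} {F} {G} {I}
E-F (5): add. Components now {C,H} {D} {E,F} {G} {I}
G-H (7): add. Components now {C,G,H} {D} {E,F} {I}
F-H (9): add. Components now {C,E,F,G,H} {D} {I}
D-I (10): add. Components now {C,E,F,G,H} {D,I}
D-H (13): add. Components now {C,D,E,F,G,H,I}
The 2nd edge added is E-F.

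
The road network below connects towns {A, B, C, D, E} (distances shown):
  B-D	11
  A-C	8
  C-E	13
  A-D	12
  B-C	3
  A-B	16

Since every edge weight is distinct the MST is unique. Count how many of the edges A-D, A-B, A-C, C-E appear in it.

Kruskal's algorithm — process edges by increasing weight (ties by edge label):
B-C (3): add — endpoints in different components.
A-C (8): add — endpoints in different components.
B-D (11): add — endpoints in different components.
A-D (12): skip — A and D already connected.
C-E (13): add — endpoints in different components.
MST edge set: {B-C, A-C, B-D, C-E}.
Of the listed edges, {A-C, C-E} are in the MST → 2.

2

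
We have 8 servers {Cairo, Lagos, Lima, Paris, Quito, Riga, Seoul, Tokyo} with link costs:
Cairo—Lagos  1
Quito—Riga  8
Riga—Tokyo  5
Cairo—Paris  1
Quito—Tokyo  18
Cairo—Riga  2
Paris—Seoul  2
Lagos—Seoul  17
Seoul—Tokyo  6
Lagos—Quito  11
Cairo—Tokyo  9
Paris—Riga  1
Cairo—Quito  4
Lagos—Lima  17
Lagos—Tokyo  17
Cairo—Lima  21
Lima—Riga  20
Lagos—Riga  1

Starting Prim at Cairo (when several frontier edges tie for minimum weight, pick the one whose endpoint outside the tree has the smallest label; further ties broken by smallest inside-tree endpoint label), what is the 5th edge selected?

Prim, starting at Cairo.
Step 1: cheapest edge leaving the tree is Cairo—Lagos (1); add Lagos.
Step 2: cheapest edge leaving the tree is Cairo—Paris (1); add Paris.
Step 3: cheapest edge leaving the tree is Lagos—Riga (1); add Riga.
Step 4: cheapest edge leaving the tree is Paris—Seoul (2); add Seoul.
Step 5: cheapest edge leaving the tree is Cairo—Quito (4); add Quito.
Step 6: cheapest edge leaving the tree is Riga—Tokyo (5); add Tokyo.
Step 7: cheapest edge leaving the tree is Lagos—Lima (17); add Lima.
The 5th edge added is Cairo—Quito.

Cairo-Quito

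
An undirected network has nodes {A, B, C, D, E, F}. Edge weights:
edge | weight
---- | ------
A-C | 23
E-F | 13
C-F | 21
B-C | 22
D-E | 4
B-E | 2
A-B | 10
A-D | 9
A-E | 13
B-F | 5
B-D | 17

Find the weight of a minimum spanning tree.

41

Sort edges by weight, then run Kruskal:
B-E (2): add. Components now {A} {B,E} {C} {D} {F}
D-E (4): add. Components now {A} {B,D,E} {C} {F}
B-F (5): add. Components now {A} {B,D,E,F} {C}
A-D (9): add. Components now {A,B,D,E,F} {C}
A-B (10): skip — A and B already connected.
A-E (13): skip — A and E already connected.
E-F (13): skip — E and F already connected.
B-D (17): skip — B and D already connected.
C-F (21): add. Components now {A,B,C,D,E,F}
MST edges: B-E, D-E, B-F, A-D, C-F; total weight 2+4+5+9+21 = 41.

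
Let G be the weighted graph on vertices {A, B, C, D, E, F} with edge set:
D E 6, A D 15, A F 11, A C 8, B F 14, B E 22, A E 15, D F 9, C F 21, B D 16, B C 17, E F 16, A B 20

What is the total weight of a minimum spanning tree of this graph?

Kruskal: consider edges lightest-first.
D E (6): add. Components now {A} {B} {C} {D,E} {F}
A C (8): add. Components now {A,C} {B} {D,E} {F}
D F (9): add. Components now {A,C} {B} {D,E,F}
A F (11): add. Components now {A,C,D,E,F} {B}
B F (14): add. Components now {A,B,C,D,E,F}
MST edges: D E, A C, D F, A F, B F; total weight 6+8+9+11+14 = 48.

48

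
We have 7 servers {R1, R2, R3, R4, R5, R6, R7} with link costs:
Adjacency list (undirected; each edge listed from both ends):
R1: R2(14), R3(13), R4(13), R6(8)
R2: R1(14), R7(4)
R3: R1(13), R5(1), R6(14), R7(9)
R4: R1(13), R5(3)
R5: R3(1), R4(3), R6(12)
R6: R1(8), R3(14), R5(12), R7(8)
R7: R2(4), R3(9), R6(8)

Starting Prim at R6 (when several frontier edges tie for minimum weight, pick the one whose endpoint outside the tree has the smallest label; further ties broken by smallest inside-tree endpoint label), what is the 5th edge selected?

R3-R5

Prim, starting at R6.
Step 1: cheapest edge leaving the tree is R1 R6 (8); add R1.
Step 2: cheapest edge leaving the tree is R6 R7 (8); add R7.
Step 3: cheapest edge leaving the tree is R2 R7 (4); add R2.
Step 4: cheapest edge leaving the tree is R3 R7 (9); add R3.
Step 5: cheapest edge leaving the tree is R3 R5 (1); add R5.
Step 6: cheapest edge leaving the tree is R4 R5 (3); add R4.
The 5th edge added is R3 R5.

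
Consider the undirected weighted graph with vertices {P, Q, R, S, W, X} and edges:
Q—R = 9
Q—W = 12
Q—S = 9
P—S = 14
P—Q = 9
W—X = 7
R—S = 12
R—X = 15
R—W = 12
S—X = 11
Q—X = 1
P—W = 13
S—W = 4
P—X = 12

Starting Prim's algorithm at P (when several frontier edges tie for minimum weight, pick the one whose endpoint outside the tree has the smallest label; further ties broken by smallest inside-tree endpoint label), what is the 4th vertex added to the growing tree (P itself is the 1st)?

W

Prim, starting at P.
Step 1: frontier [P—Q 9, P—X 12, P—W 13, P—S 14] → take P—Q (9); add Q.
Step 2: frontier [P—X 12, P—W 13, P—S 14, Q—X 1, Q—R 9, Q—S 9, Q—W 12] → take Q—X (1); add X.
Step 3: frontier [P—W 13, P—S 14, Q—R 9, Q—S 9, Q—W 12, W—X 7, S—X 11, R—X 15] → take W—X (7); add W.
Step 4: frontier [P—S 14, Q—R 9, Q—S 9, S—W 4, R—W 12, S—X 11, R—X 15] → take S—W (4); add S.
Step 5: frontier [Q—R 9, R—S 12, R—W 12, R—X 15] → take Q—R (9); add R.
Vertex order: P, Q, X, W, S, R. The 4th vertex is W.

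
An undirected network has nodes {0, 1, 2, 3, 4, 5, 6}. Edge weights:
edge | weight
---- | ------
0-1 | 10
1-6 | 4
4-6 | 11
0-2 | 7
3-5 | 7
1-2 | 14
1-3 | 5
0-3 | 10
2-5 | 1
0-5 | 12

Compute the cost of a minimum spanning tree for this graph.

35

Prim's algorithm from 4:
Step 1: cheapest edge leaving the tree is 4-6 (11); add 6.
Step 2: cheapest edge leaving the tree is 1-6 (4); add 1.
Step 3: cheapest edge leaving the tree is 1-3 (5); add 3.
Step 4: cheapest edge leaving the tree is 3-5 (7); add 5.
Step 5: cheapest edge leaving the tree is 2-5 (1); add 2.
Step 6: cheapest edge leaving the tree is 0-2 (7); add 0.
MST edges: 4-6, 1-6, 1-3, 3-5, 2-5, 0-2; total weight 11+4+5+7+1+7 = 35.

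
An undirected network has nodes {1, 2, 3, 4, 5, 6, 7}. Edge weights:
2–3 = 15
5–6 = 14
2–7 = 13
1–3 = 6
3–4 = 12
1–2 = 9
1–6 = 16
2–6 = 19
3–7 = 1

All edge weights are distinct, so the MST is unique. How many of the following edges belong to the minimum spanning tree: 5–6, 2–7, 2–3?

1

Kruskal's algorithm — process edges by increasing weight (ties by edge label):
3–7 (1): add — endpoints in different components.
1–3 (6): add — endpoints in different components.
1–2 (9): add — endpoints in different components.
3–4 (12): add — endpoints in different components.
2–7 (13): skip — 2 and 7 already connected.
5–6 (14): add — endpoints in different components.
2–3 (15): skip — 2 and 3 already connected.
1–6 (16): add — endpoints in different components.
MST edge set: {3–7, 1–3, 1–2, 3–4, 5–6, 1–6}.
Of the listed edges, {5–6} are in the MST → 1.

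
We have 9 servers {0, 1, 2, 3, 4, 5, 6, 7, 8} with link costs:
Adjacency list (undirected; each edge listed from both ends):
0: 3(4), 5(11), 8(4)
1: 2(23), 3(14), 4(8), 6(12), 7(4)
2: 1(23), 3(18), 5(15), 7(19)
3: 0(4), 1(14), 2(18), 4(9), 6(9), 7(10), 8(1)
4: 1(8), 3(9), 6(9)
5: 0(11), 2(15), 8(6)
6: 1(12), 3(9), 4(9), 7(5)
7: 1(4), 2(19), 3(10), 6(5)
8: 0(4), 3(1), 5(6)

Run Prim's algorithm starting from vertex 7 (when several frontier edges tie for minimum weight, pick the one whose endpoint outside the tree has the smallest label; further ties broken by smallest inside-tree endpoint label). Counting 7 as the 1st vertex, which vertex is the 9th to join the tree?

Grow the tree from 7 using Prim:
Step 1: cheapest edge leaving the tree is 1–7 (4); add 1.
Step 2: cheapest edge leaving the tree is 6–7 (5); add 6.
Step 3: cheapest edge leaving the tree is 1–4 (8); add 4.
Step 4: cheapest edge leaving the tree is 3–4 (9); add 3.
Step 5: cheapest edge leaving the tree is 3–8 (1); add 8.
Step 6: cheapest edge leaving the tree is 0–3 (4); add 0.
Step 7: cheapest edge leaving the tree is 5–8 (6); add 5.
Step 8: cheapest edge leaving the tree is 2–5 (15); add 2.
Vertex order: 7, 1, 6, 4, 3, 8, 0, 5, 2. The 9th vertex is 2.

2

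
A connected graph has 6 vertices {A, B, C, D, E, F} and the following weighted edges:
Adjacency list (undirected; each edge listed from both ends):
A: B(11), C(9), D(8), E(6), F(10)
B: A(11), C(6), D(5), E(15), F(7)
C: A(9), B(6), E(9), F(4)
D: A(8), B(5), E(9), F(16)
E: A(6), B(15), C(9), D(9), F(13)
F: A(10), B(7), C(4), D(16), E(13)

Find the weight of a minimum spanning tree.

29

Prim, starting at D.
Step 1: frontier [B—D 5, A—D 8, D—E 9, D—F 16] → take B—D (5); add B.
Step 2: frontier [B—C 6, B—F 7, A—B 11, B—E 15, A—D 8, D—E 9, D—F 16] → take B—C (6); add C.
Step 3: frontier [B—F 7, A—B 11, B—E 15, C—F 4, A—C 9, C—E 9, A—D 8, D—E 9, D—F 16] → take C—F (4); add F.
Step 4: frontier [A—B 11, B—E 15, A—C 9, C—E 9, A—D 8, D—E 9, A—F 10, E—F 13] → take A—D (8); add A.
Step 5: frontier [A—E 6, B—E 15, C—E 9, D—E 9, E—F 13] → take A—E (6); add E.
MST edges: B—D, B—C, C—F, A—D, A—E; total weight 5+6+4+8+6 = 29.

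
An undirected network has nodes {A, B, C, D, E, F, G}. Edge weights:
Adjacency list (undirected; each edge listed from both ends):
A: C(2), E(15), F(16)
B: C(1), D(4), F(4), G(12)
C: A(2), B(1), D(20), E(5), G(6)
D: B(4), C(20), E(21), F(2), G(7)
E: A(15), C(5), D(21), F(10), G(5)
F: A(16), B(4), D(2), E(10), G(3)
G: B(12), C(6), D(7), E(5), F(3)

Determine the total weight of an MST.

17

Sort edges by weight, then run Kruskal:
B–C (1): add. Components now {A} {B,C} {D} {E} {F} {G}
A–C (2): add. Components now {A,B,C} {D} {E} {F} {G}
D–F (2): add. Components now {A,B,C} {D,F} {E} {G}
F–G (3): add. Components now {A,B,C} {D,F,G} {E}
B–D (4): add. Components now {A,B,C,D,F,G} {E}
B–F (4): skip — B and F already connected.
C–E (5): add. Components now {A,B,C,D,E,F,G}
MST edges: B–C, A–C, D–F, F–G, B–D, C–E; total weight 1+2+2+3+4+5 = 17.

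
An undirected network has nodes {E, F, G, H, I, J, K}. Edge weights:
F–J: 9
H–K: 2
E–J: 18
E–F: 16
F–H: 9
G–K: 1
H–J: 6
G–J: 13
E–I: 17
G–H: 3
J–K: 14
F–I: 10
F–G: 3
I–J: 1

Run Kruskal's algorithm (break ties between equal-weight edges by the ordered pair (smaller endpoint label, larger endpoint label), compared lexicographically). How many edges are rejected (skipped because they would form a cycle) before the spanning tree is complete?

Kruskal: consider edges lightest-first.
G–K (1): add — endpoints in different components.
I–J (1): add — endpoints in different components.
H–K (2): add — endpoints in different components.
F–G (3): add — endpoints in different components.
G–H (3): skip — G and H already connected.
H–J (6): add — endpoints in different components.
F–H (9): skip — F and H already connected.
F–J (9): skip — F and J already connected.
F–I (10): skip — F and I already connected.
G–J (13): skip — G and J already connected.
J–K (14): skip — J and K already connected.
E–F (16): add — endpoints in different components.
Edges rejected before the tree was complete: 6.

6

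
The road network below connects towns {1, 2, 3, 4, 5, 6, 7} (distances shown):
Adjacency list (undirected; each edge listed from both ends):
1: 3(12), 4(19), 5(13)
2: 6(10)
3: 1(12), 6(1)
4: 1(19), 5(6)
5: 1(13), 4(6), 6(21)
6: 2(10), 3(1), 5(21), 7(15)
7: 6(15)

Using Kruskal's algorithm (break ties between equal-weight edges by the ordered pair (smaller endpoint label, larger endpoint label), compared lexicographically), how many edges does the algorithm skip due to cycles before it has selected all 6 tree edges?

Sort edges by weight, then run Kruskal:
3—6 (1): add — endpoints in different components.
4—5 (6): add — endpoints in different components.
2—6 (10): add — endpoints in different components.
1—3 (12): add — endpoints in different components.
1—5 (13): add — endpoints in different components.
6—7 (15): add — endpoints in different components.
Edges rejected before the tree was complete: 0.

0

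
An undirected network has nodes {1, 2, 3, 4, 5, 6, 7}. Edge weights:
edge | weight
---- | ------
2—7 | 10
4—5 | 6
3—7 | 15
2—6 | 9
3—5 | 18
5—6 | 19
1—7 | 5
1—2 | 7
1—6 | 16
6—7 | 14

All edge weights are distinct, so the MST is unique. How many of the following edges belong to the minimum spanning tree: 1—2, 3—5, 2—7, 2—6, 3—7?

4

Sort edges by weight, then run Kruskal:
1—7 (5): add. Components now {1,7} {2} {3} {4} {5} {6}
4—5 (6): add. Components now {1,7} {2} {3} {4,5} {6}
1—2 (7): add. Components now {1,2,7} {3} {4,5} {6}
2—6 (9): add. Components now {1,2,6,7} {3} {4,5}
2—7 (10): skip — 2 and 7 already connected.
6—7 (14): skip — 6 and 7 already connected.
3—7 (15): add. Components now {1,2,3,6,7} {4,5}
1—6 (16): skip — 1 and 6 already connected.
3—5 (18): add. Components now {1,2,3,4,5,6,7}
MST edge set: {1—7, 4—5, 1—2, 2—6, 3—7, 3—5}.
Of the listed edges, {1—2, 3—5, 2—6, 3—7} are in the MST → 4.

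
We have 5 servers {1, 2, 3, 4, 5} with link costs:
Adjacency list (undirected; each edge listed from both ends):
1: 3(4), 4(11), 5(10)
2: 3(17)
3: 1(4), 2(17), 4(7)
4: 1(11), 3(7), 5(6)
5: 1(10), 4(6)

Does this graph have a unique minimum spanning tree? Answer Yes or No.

Yes

Kruskal: consider edges lightest-first.
1—3 (4): add. Components now {1,3} {2} {4} {5}
4—5 (6): add. Components now {1,3} {2} {4,5}
3—4 (7): add. Components now {1,3,4,5} {2}
1—5 (10): skip — 1 and 5 already connected.
1—4 (11): skip — 1 and 4 already connected.
2—3 (17): add. Components now {1,2,3,4,5}
Every non-tree edge has weight strictly greater than the heaviest edge on the tree path between its endpoints, so the MST is unique.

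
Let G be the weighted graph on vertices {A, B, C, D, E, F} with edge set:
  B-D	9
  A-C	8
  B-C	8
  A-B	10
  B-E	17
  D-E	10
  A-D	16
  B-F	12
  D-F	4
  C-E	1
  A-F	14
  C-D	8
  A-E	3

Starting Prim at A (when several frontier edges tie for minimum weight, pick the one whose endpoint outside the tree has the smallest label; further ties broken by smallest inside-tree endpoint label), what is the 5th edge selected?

D-F

Prim, starting at A.
Step 1: frontier [A-E 3, A-C 8, A-B 10, A-F 14, A-D 16] → take A-E (3); add E.
Step 2: frontier [A-C 8, A-B 10, A-F 14, A-D 16, C-E 1, D-E 10, B-E 17] → take C-E (1); add C.
Step 3: frontier [A-B 10, A-F 14, A-D 16, B-C 8, C-D 8, D-E 10, B-E 17] → take B-C (8); add B.
Step 4: frontier [A-F 14, A-D 16, B-D 9, B-F 12, C-D 8, D-E 10] → take C-D (8); add D.
Step 5: frontier [A-F 14, B-F 12, D-F 4] → take D-F (4); add F.
The 5th edge added is D-F.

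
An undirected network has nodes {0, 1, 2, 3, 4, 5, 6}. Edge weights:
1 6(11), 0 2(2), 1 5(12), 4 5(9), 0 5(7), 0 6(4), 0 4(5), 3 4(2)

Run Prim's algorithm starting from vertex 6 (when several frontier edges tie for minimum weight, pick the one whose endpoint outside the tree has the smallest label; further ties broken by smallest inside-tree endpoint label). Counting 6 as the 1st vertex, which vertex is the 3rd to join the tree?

2

Grow the tree from 6 using Prim:
Step 1: cheapest edge leaving the tree is 0 6 (4); add 0.
Step 2: cheapest edge leaving the tree is 0 2 (2); add 2.
Step 3: cheapest edge leaving the tree is 0 4 (5); add 4.
Step 4: cheapest edge leaving the tree is 3 4 (2); add 3.
Step 5: cheapest edge leaving the tree is 0 5 (7); add 5.
Step 6: cheapest edge leaving the tree is 1 6 (11); add 1.
Vertex order: 6, 0, 2, 4, 3, 5, 1. The 3rd vertex is 2.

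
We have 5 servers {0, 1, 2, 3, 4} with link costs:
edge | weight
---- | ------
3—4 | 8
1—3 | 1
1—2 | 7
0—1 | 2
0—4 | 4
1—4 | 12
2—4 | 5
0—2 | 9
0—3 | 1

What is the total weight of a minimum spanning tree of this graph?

11

Prim, starting at 0.
Step 1: frontier [0—3 1, 0—1 2, 0—4 4, 0—2 9] → take 0—3 (1); add 3.
Step 2: frontier [0—1 2, 0—4 4, 0—2 9, 1—3 1, 3—4 8] → take 1—3 (1); add 1.
Step 3: frontier [0—4 4, 0—2 9, 1—2 7, 1—4 12, 3—4 8] → take 0—4 (4); add 4.
Step 4: frontier [0—2 9, 1—2 7, 2—4 5] → take 2—4 (5); add 2.
MST edges: 0—3, 1—3, 0—4, 2—4; total weight 1+1+4+5 = 11.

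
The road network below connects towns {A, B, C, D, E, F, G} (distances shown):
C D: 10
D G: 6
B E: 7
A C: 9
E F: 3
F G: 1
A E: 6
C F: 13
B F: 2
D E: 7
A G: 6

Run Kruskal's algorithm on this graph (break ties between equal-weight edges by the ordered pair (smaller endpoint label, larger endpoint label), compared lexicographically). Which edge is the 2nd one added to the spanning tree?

Kruskal: consider edges lightest-first.
F G (1): add. Components now {A} {B} {C} {D} {E} {F,G}
B F (2): add. Components now {A} {B,F,G} {C} {D} {E}
E F (3): add. Components now {A} {B,E,F,G} {C} {D}
A E (6): add. Components now {A,B,E,F,G} {C} {D}
A G (6): skip — A and G already connected.
D G (6): add. Components now {A,B,D,E,F,G} {C}
B E (7): skip — B and E already connected.
D E (7): skip — D and E already connected.
A C (9): add. Components now {A,B,C,D,E,F,G}
The 2nd edge added is B F.

B-F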